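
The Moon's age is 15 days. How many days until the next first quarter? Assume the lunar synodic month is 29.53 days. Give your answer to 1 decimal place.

21.9 days

First quarter is 0.25 of the way through the cycle: age 0.25 × 29.53 = 7.383 d.
This lunation's first quarter (7.383 d) has passed, so add one period: 36.913 − 15 = 21.913 days.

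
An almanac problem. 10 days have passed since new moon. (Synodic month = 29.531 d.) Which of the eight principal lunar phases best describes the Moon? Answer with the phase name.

θ ≈ 360° × 10/29.531 = 122°, which falls in the waxing gibbous sector.

waxing gibbous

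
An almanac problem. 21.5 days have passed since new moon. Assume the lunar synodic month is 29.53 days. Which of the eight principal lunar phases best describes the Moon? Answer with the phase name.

At 21.5/29.53 of the cycle, θ ≈ 262° — the last quarter range.

last quarter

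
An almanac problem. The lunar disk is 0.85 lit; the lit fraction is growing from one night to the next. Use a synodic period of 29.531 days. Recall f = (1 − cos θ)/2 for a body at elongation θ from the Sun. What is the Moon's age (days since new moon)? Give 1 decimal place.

11.0 days

From f = (1 − cos θ)/2: cos θ = 1 − 2×0.85 = -0.700; arccos → 134.4°.
The Moon is waxing (0°–180°), so θ = 134.4° directly.
Age = 29.531 × 134.4°/360° ≈ 11.03 days.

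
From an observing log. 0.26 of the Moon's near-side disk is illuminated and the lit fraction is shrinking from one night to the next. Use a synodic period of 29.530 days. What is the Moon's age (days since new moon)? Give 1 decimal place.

24.5 days

Invert f = (1 − cos θ)/2 to get cos θ = 1 − 2(0.26) = 0.480, hence θ₀ = arccos 0.480 = 61.3°.
Since the Moon is past full (waning), take the reflex angle: θ = 360° − 61.3° = 298.7°.
That fraction of the synodic month is 298.7/360 × 29.530 d ≈ 24.50 d.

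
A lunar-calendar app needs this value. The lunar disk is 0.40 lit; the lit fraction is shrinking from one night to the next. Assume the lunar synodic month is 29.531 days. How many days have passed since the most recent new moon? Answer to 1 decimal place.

23.1 days

cos θ = 1 − 2f = 0.200, giving a principal value of 78.5°.
A waning Moon lies in 180°–360°, so θ = 360° − 78.5° = 281.5°.
At 360°/29.531 d per day, 281.5° corresponds to 23.09 days.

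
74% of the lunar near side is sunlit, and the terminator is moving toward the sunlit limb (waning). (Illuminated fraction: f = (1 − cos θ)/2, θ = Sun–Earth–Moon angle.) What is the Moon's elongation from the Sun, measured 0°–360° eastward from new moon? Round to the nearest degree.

From f = (1 − cos θ)/2: cos θ = 1 − 2×0.74 = -0.480; arccos → 118.7°.
Waning ⇒ past full, so θ = 360° − 118.7° = 241.3°.

241°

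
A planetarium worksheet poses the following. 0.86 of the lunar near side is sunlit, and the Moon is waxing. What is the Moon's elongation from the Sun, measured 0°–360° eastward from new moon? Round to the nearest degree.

Invert f = (1 − cos θ)/2 to get cos θ = 1 − 2(0.86) = -0.720, hence θ₀ = arccos -0.720 = 136.1°.
The Moon is waxing (0°–180°), so θ = 136.1° directly.

136°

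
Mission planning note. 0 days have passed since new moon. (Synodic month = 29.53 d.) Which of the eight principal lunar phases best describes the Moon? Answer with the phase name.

new moon

θ ≈ 360° × 0/29.53 = 0°, which falls in the new moon sector.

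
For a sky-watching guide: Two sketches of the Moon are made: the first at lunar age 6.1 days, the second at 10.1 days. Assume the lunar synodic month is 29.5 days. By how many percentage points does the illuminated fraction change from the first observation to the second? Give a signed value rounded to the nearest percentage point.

+41 pp

θ₁ = 360° × 6.1/29.5 = 74.4°, f₁ = (1 − cos θ₁)/2 = 0.366.
θ₂ = 360° × 10.1/29.5 = 123.3°, f₂ = (1 − cos θ₂)/2 = 0.774.
Change = f₂ − f₁ = +0.408 → +41 percentage points.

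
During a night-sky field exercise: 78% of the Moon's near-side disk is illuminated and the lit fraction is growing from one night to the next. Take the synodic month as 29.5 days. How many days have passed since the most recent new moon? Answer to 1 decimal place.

10.2 days

From f = (1 − cos θ)/2: cos θ = 1 − 2×0.78 = -0.560; arccos → 124.1°.
The Moon is waxing (0°–180°), so θ = 124.1° directly.
Age = 29.5 × 124.1°/360° ≈ 10.17 days.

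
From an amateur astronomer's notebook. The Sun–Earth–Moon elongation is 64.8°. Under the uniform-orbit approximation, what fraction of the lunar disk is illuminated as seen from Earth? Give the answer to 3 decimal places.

0.287

Half-versine of 64.8°: (1 − 0.426)/2 = 0.287.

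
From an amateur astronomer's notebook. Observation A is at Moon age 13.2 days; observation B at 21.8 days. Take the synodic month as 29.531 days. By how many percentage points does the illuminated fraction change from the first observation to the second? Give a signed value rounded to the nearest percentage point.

θ₁ = 360° × 13.2/29.531 = 160.9°, f₁ = (1 − cos θ₁)/2 = 0.973.
θ₂ = 360° × 21.8/29.531 = 265.8°, f₂ = (1 − cos θ₂)/2 = 0.537.
Change = f₂ − f₁ = -0.436 → -44 percentage points.

-44 percentage points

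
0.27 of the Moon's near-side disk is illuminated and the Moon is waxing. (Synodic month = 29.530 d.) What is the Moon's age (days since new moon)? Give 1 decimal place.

From f = (1 − cos θ)/2: cos θ = 1 − 2×0.27 = 0.460; arccos → 62.6°.
Before full moon the principal value applies: θ = 62.6°.
Age = 29.530 × 62.6°/360° ≈ 5.14 days.

5.1 days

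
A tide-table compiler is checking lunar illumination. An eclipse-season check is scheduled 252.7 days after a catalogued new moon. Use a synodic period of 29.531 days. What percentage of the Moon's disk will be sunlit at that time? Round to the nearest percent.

Reduce mod P: 252.7 − 8×29.531 = 16.45 d into the current lunation.
Elongation θ = 360° × 16.45/29.531 ≈ 200.6°.
cos 200.6° = (-0.936), so f = (1 − (-0.936))/2 = 0.968, so 97%.

97%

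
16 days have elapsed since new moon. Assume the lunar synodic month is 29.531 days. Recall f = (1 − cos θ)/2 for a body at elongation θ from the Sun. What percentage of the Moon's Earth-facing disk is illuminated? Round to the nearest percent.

98%

Elongation θ = 360° × 16/29.531 ≈ 195.0°.
cos 195.0° = (-0.966), so f = (1 − (-0.966))/2 = 0.983, so 98%.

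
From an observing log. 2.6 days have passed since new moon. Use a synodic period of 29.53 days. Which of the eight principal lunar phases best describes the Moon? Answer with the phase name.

waxing crescent

At 2.6/29.53 of the cycle, θ ≈ 32° — the waxing crescent range.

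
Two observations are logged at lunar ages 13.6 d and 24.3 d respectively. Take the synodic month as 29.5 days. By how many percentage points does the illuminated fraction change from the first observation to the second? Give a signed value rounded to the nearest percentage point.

θ₁ = 360° × 13.6/29.5 = 166.0°, f₁ = (1 − cos θ₁)/2 = 0.985.
θ₂ = 360° × 24.3/29.5 = 296.5°, f₂ = (1 − cos θ₂)/2 = 0.277.
Change = f₂ − f₁ = -0.709 → -71 percentage points.

-71 percentage points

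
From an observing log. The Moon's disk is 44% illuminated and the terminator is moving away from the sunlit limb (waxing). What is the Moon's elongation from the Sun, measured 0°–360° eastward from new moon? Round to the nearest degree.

83°

From f = (1 − cos θ)/2: cos θ = 1 − 2×0.44 = 0.120; arccos → 83.1°.
Before full moon the principal value applies: θ = 83.1°.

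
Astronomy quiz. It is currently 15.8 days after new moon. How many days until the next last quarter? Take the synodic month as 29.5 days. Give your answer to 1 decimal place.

Last quarter is 0.75 of the way through the cycle: age 0.75 × 29.5 = 22.125 d.
So 6.325 days remain (22.125 − 15.8).

6.3 days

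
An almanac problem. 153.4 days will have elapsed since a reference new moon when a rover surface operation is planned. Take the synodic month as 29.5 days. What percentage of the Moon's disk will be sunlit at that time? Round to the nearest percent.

Reduce mod P: 153.4 − 5×29.5 = 5.90 d into the current lunation.
The Moon has covered 5.90/29.5 of its cycle, so θ ≈ 360° × 5.90/29.5 = 72.0°.
cos 72.0° = 0.309, so f = (1 − 0.309)/2 = 0.345, so 35%.

35%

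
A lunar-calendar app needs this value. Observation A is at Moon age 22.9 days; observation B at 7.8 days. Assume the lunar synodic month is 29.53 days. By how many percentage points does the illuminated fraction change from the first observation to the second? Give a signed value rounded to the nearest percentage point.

θ₁ = 360° × 22.9/29.53 = 279.2°, f₁ = (1 − cos θ₁)/2 = 0.420.
θ₂ = 360° × 7.8/29.53 = 95.1°, f₂ = (1 − cos θ₂)/2 = 0.544.
Change = f₂ − f₁ = +0.124 → +12 percentage points.

+12 percentage points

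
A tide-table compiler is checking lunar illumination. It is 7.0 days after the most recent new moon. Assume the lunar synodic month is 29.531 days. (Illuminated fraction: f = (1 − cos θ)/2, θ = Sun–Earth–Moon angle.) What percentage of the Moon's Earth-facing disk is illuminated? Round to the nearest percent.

46%

Phase angle: θ = 360°·(7.0 d)/(29.531 d) = 85.3°.
Illuminated fraction = (1 − cos 85.3°)/2 = (1 − 0.081)/2 ≈ 0.459, so 46%.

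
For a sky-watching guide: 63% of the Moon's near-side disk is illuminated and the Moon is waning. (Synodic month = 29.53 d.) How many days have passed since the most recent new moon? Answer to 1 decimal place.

Invert f = (1 − cos θ)/2 to get cos θ = 1 − 2(0.63) = -0.260, hence θ₀ = arccos -0.260 = 105.1°.
A waning Moon lies in 180°–360°, so θ = 360° − 105.1° = 254.9°.
That fraction of the synodic month is 254.9/360 × 29.53 d ≈ 20.91 d.

20.9 days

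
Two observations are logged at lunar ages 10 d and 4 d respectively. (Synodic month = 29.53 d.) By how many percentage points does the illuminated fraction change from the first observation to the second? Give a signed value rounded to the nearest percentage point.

θ₁ = 360° × 10/29.53 = 121.9°, f₁ = (1 − cos θ₁)/2 = 0.764.
θ₂ = 360° × 4/29.53 = 48.8°, f₂ = (1 − cos θ₂)/2 = 0.170.
Change = f₂ − f₁ = -0.594 → -59 percentage points.

-59 pp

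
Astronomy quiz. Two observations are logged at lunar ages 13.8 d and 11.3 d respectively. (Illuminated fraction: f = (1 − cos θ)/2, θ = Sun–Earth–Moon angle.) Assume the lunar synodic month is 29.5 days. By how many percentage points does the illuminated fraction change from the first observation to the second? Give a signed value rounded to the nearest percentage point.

θ₁ = 360° × 13.8/29.5 = 168.4°, f₁ = (1 − cos θ₁)/2 = 0.990.
θ₂ = 360° × 11.3/29.5 = 137.9°, f₂ = (1 − cos θ₂)/2 = 0.871.
Change = f₂ − f₁ = -0.119 → -12 percentage points.

-12 percentage points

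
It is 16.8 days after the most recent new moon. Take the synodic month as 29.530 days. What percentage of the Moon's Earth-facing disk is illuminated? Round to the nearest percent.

95%

Elongation θ = 360° × 16.8/29.530 ≈ 204.8°.
With cos θ = (-0.908), the lit fraction is (1 − (-0.908))/2 ≈ 0.954, so 95%.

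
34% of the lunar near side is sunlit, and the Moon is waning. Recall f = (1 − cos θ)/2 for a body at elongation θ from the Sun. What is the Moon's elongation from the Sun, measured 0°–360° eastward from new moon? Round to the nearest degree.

289°

From f = (1 − cos θ)/2: cos θ = 1 − 2×0.34 = 0.320; arccos → 71.3°.
A waning Moon lies in 180°–360°, so θ = 360° − 71.3° = 288.7°.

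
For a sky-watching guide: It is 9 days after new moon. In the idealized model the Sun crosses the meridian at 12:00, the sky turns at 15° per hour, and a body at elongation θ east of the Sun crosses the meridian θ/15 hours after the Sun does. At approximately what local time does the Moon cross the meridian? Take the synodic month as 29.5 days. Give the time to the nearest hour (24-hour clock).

The Moon has covered 9/29.5 of its cycle, so θ ≈ 360° × 9/29.5 = 109.8°.
At 15° of sky rotation per hour, 109.8° corresponds to a 7.32 h lag.
12:00 + 7.32 h ≈ 19:19 → 19:00 to the nearest hour.

19:00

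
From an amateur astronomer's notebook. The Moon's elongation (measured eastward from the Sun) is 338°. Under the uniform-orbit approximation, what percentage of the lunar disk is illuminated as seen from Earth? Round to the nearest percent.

Half-versine of 338°: (1 − 0.927)/2 = 0.036, i.e. 4%.

4%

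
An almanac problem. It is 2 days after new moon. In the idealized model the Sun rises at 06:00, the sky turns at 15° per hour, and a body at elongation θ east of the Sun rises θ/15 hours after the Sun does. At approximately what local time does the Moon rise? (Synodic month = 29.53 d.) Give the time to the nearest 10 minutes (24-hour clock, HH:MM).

Elongation θ = 360° × 2/29.53 ≈ 24.4°.
At 15° of sky rotation per hour, 24.4° corresponds to a 1.63 h lag.
06:00 + 1.625 h ≈ 07:38 → 07:40 to the nearest ten minutes.

07:40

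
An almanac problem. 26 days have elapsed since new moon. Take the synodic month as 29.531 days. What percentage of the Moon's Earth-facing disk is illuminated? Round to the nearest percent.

13%

The Moon has covered 26/29.531 of its cycle, so θ ≈ 360° × 26/29.531 = 317.0°.
With cos θ = 0.731, the lit fraction is (1 − 0.731)/2 ≈ 0.135, so 13%.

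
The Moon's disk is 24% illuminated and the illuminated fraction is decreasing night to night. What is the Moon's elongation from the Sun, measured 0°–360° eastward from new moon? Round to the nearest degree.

From f = (1 − cos θ)/2: cos θ = 1 − 2×0.24 = 0.520; arccos → 58.7°.
Since the Moon is past full (waning), take the reflex angle: θ = 360° − 58.7° = 301.3°.

301°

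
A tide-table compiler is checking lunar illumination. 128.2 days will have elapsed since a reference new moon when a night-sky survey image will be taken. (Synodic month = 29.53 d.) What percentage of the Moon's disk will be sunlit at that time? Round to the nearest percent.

Reduce mod P: 128.2 − 4×29.53 = 10.08 d into the current lunation.
The Moon has covered 10.08/29.53 of its cycle, so θ ≈ 360° × 10.08/29.53 = 122.9°.
With cos θ = (-0.543), the lit fraction is (1 − (-0.543))/2 ≈ 0.771, so 77%.

77%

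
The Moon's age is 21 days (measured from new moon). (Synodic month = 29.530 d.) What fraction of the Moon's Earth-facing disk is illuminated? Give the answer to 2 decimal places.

Phase angle: θ = 360°·(21 d)/(29.530 d) = 256.0°.
With cos θ = (-0.242), the lit fraction is (1 − (-0.242))/2 ≈ 0.621.

0.62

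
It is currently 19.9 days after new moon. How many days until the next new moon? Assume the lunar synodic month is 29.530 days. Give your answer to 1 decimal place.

The next new moon completes the synodic month: 29.530 − 19.9 = 9.630 days.

9.6 days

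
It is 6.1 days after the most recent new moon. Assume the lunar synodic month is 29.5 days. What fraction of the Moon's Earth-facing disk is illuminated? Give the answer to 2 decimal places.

Phase angle: θ = 360°·(6.1 d)/(29.5 d) = 74.4°.
Illuminated fraction = (1 − cos 74.4°)/2 = (1 − 0.268)/2 ≈ 0.366.

0.37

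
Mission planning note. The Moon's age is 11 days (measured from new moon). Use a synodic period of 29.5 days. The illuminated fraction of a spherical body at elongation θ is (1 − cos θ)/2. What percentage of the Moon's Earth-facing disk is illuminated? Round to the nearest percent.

Elongation θ = 360° × 11/29.5 ≈ 134.2°.
With cos θ = (-0.698), the lit fraction is (1 − (-0.698))/2 ≈ 0.849, so 85%.

85%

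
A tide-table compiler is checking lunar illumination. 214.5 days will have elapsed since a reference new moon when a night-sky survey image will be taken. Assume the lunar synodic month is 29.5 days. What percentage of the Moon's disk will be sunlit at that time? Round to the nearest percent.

57%

214.5 d spans 7 complete synodic months (7 × 29.5 = 206.50 d) plus 8.00 d.
Elongation θ = 360° × 8.00/29.5 ≈ 97.6°.
With cos θ = (-0.133), the lit fraction is (1 − (-0.133))/2 ≈ 0.566, so 57%.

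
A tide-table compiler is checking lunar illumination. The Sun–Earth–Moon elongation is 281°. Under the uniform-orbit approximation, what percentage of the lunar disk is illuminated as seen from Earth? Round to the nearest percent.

40%

f = (1 − cos 281°)/2 = (1 − 0.191)/2 ≈ 0.405, i.e. 40%.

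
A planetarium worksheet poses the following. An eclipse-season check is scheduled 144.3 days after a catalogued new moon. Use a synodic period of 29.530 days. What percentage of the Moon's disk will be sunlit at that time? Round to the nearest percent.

12%

144.3 d spans 4 complete synodic months (4 × 29.530 = 118.12 d) plus 26.18 d.
The Moon has covered 26.18/29.530 of its cycle, so θ ≈ 360° × 26.18/29.530 = 319.2°.
Illuminated fraction = (1 − cos 319.2°)/2 = (1 − 0.757)/2 ≈ 0.122, so 12%.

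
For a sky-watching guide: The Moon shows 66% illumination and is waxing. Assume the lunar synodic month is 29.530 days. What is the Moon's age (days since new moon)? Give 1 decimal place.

8.9 days

From f = (1 − cos θ)/2: cos θ = 1 − 2×0.66 = -0.320; arccos → 108.7°.
Waxing ⇒ before full, so θ = 108.7°.
That fraction of the synodic month is 108.7/360 × 29.530 d ≈ 8.91 d.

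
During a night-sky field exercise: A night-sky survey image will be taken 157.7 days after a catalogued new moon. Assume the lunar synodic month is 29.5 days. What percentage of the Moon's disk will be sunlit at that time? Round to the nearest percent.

78%

Reduce mod P: 157.7 − 5×29.5 = 10.20 d into the current lunation.
Elongation θ = 360° × 10.20/29.5 ≈ 124.5°.
With cos θ = (-0.566), the lit fraction is (1 − (-0.566))/2 ≈ 0.783, so 78%.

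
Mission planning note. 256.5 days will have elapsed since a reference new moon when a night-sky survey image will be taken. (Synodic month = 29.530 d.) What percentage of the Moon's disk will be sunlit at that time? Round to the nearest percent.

256.5/29.530 = 8.686 lunations, so 8 complete cycles and 20.26 d into the next.
The Moon has covered 20.26/29.530 of its cycle, so θ ≈ 360° × 20.26/29.530 = 247.0°.
cos 247.0° = (-0.391), so f = (1 − (-0.391))/2 = 0.695, so 70%.

70%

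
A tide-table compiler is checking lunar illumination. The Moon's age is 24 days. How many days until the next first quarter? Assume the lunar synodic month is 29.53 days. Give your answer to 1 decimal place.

First quarter occurs at elongation 90°, i.e. at age 29.53 × 90/360 = 7.383 d.
Already past this cycle's first quarter; the next is at 7.383 + 29.53 = 36.913 d, so 36.913 − 24 = 12.913 days.

12.9 days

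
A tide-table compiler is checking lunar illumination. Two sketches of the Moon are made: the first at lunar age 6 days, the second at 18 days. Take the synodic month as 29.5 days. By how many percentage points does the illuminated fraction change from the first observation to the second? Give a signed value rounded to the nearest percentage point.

+53 percentage points

θ₁ = 360° × 6/29.5 = 73.2°, f₁ = (1 − cos θ₁)/2 = 0.356.
θ₂ = 360° × 18/29.5 = 219.7°, f₂ = (1 − cos θ₂)/2 = 0.885.
Change = f₂ − f₁ = +0.529 → +53 percentage points.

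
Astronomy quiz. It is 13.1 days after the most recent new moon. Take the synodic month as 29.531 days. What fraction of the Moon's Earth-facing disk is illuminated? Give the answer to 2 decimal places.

The Moon has covered 13.1/29.531 of its cycle, so θ ≈ 360° × 13.1/29.531 = 159.7°.
With cos θ = (-0.938), the lit fraction is (1 − (-0.938))/2 ≈ 0.969.

0.97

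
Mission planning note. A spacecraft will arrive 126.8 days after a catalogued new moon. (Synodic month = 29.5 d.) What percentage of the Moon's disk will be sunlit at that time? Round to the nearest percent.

65%

126.8/29.5 = 4.298 lunations, so 4 complete cycles and 8.80 d into the next.
Elongation θ = 360° × 8.80/29.5 ≈ 107.4°.
cos 107.4° = (-0.299), so f = (1 − (-0.299))/2 = 0.649, so 65%.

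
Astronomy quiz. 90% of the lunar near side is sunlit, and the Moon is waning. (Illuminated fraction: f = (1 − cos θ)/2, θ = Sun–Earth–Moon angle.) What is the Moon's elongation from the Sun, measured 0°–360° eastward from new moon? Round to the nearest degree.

217°

Invert f = (1 − cos θ)/2 to get cos θ = 1 − 2(0.90) = -0.800, hence θ₀ = arccos -0.800 = 143.1°.
Since the Moon is past full (waning), take the reflex angle: θ = 360° − 143.1° = 216.9°.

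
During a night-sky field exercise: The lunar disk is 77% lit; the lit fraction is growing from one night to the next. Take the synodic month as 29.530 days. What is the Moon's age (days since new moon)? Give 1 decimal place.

Invert f = (1 − cos θ)/2 to get cos θ = 1 − 2(0.77) = -0.540, hence θ₀ = arccos -0.540 = 122.7°.
The Moon is waxing (0°–180°), so θ = 122.7° directly.
That fraction of the synodic month is 122.7/360 × 29.530 d ≈ 10.06 d.

10.1 days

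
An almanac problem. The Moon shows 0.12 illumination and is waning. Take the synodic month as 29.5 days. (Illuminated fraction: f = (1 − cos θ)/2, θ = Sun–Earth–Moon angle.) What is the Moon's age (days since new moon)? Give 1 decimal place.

Invert f = (1 − cos θ)/2 to get cos θ = 1 − 2(0.12) = 0.760, hence θ₀ = arccos 0.760 = 40.5°.
Since the Moon is past full (waning), take the reflex angle: θ = 360° − 40.5° = 319.5°.
That fraction of the synodic month is 319.5/360 × 29.5 d ≈ 26.18 d.

26.2 days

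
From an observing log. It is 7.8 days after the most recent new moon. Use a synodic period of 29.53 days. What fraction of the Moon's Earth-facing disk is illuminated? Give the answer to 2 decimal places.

Elongation θ = 360° × 7.8/29.53 ≈ 95.1°.
Illuminated fraction = (1 − cos 95.1°)/2 = (1 − (-0.089))/2 ≈ 0.544.

0.54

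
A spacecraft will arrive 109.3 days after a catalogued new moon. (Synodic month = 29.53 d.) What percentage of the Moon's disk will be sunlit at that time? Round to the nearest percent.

109.3 d spans 3 complete synodic months (3 × 29.53 = 88.59 d) plus 20.71 d.
The Moon has covered 20.71/29.53 of its cycle, so θ ≈ 360° × 20.71/29.53 = 252.5°.
With cos θ = (-0.301), the lit fraction is (1 − (-0.301))/2 ≈ 0.651, so 65%.

65%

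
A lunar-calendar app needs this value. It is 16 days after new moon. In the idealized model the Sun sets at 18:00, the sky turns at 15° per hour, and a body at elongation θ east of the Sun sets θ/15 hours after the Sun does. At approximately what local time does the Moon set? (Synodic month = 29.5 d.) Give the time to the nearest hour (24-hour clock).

The Moon has covered 16/29.5 of its cycle, so θ ≈ 360° × 16/29.5 = 195.3°.
Delay after the Sun = 195.3° / (15°/h) ≈ 13.02 h.
18:00 + 13.02 h ≈ 07:01 → 07:00 to the nearest hour.

07:00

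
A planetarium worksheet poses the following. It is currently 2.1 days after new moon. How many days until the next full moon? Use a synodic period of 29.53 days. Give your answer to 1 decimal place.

Full moon occurs at elongation 180°, i.e. at age 29.53 × 180/360 = 14.765 d.
That is 14.765 − 2.1 = 12.665 days ahead.

12.7 days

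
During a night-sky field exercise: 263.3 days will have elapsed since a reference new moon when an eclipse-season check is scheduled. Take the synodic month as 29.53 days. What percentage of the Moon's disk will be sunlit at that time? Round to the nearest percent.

263.3/29.53 = 8.916 lunations, so 8 complete cycles and 27.06 d into the next.
Phase angle: θ = 360°·(27.06 d)/(29.53 d) = 329.9°.
cos 329.9° = 0.865, so f = (1 − 0.865)/2 = 0.067, so 7%.

7%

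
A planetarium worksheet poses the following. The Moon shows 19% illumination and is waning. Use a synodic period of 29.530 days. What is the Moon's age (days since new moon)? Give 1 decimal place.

25.3 days

cos θ = 1 − 2f = 0.620, giving a principal value of 51.7°.
A waning Moon lies in 180°–360°, so θ = 360° − 51.7° = 308.3°.
That fraction of the synodic month is 308.3/360 × 29.530 d ≈ 25.29 d.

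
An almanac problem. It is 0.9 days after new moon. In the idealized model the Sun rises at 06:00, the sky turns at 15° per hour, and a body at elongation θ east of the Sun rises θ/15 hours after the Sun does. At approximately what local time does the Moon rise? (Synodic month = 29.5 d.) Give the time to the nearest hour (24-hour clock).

07:00

Elongation θ = 360° × 0.9/29.5 ≈ 11.0°.
Delay after the Sun = 11.0° / (15°/h) ≈ 0.73 h.
06:00 + 0.73 h ≈ 06:44 → 07:00 to the nearest hour.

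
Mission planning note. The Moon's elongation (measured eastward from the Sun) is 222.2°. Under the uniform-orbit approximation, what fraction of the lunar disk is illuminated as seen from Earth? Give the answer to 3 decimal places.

cos 222.2° = (-0.741), so f = (1 − (-0.741))/2 = 0.870.

0.870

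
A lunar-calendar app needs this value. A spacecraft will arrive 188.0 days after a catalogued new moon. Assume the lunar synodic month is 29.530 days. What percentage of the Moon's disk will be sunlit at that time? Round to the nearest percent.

188.0/29.530 = 6.366 lunations, so 6 complete cycles and 10.82 d into the next.
Phase angle: θ = 360°·(10.82 d)/(29.530 d) = 131.9°.
cos 131.9° = (-0.668), so f = (1 − (-0.668))/2 = 0.834, so 83%.

83%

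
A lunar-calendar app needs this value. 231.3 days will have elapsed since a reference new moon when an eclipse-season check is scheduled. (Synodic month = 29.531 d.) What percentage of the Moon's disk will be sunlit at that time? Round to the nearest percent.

231.3/29.531 = 7.832 lunations, so 7 complete cycles and 24.58 d into the next.
Elongation θ = 360° × 24.58/29.531 ≈ 299.7°.
cos 299.7° = 0.495, so f = (1 − 0.495)/2 = 0.252, so 25%.

25%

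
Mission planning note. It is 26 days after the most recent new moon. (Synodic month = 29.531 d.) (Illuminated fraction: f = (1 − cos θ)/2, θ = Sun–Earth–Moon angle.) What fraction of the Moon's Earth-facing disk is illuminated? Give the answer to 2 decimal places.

0.13

The Moon has covered 26/29.531 of its cycle, so θ ≈ 360° × 26/29.531 = 317.0°.
cos 317.0° = 0.731, so f = (1 − 0.731)/2 = 0.135.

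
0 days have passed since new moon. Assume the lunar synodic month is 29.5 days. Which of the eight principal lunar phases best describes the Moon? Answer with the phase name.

new moon

θ ≈ 360° × 0/29.5 = 0°, which falls in the new moon sector.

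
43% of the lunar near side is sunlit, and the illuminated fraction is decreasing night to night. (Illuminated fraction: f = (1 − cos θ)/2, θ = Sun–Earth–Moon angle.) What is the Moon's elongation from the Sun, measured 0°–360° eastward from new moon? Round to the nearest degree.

Invert f = (1 − cos θ)/2 to get cos θ = 1 − 2(0.43) = 0.140, hence θ₀ = arccos 0.140 = 82.0°.
Waning ⇒ past full, so θ = 360° − 82.0° = 278.0°.

278°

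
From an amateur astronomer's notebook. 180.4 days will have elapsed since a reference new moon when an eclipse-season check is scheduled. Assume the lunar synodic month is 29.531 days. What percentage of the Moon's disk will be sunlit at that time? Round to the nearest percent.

Reduce mod P: 180.4 − 6×29.531 = 3.21 d into the current lunation.
Elongation θ = 360° × 3.21/29.531 ≈ 39.2°.
Illuminated fraction = (1 − cos 39.2°)/2 = (1 − 0.775)/2 ≈ 0.112, so 11%.

11%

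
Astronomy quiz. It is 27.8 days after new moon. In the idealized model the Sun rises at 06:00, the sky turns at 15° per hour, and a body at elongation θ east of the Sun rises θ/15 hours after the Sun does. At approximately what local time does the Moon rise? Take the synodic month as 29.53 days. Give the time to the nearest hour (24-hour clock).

05:00

The Moon has covered 27.8/29.53 of its cycle, so θ ≈ 360° × 27.8/29.53 = 338.9°.
Delay after the Sun = 338.9° / (15°/h) ≈ 22.59 h.
06:00 + 22.59 h ≈ 04:36 → 05:00 to the nearest hour.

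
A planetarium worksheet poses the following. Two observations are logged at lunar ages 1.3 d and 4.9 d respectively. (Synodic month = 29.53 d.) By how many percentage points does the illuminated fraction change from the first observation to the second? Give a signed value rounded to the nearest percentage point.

+23 percentage points

θ₁ = 360° × 1.3/29.53 = 15.8°, f₁ = (1 − cos θ₁)/2 = 0.019.
θ₂ = 360° × 4.9/29.53 = 59.7°, f₂ = (1 − cos θ₂)/2 = 0.248.
Change = f₂ − f₁ = +0.229 → +23 percentage points.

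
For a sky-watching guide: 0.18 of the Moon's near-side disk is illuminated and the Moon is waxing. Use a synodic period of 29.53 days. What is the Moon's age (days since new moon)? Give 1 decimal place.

4.1 days

Invert f = (1 − cos θ)/2 to get cos θ = 1 − 2(0.18) = 0.640, hence θ₀ = arccos 0.640 = 50.2°.
Waxing ⇒ before full, so θ = 50.2°.
That fraction of the synodic month is 50.2/360 × 29.53 d ≈ 4.12 d.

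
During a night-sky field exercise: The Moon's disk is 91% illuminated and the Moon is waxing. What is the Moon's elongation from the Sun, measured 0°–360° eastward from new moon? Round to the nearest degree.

145°

Invert f = (1 − cos θ)/2 to get cos θ = 1 − 2(0.91) = -0.820, hence θ₀ = arccos -0.820 = 145.1°.
Before full moon the principal value applies: θ = 145.1°.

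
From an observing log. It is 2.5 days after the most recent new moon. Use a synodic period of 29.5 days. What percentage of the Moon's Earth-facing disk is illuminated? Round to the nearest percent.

7%

Elongation θ = 360° × 2.5/29.5 ≈ 30.5°.
With cos θ = 0.862, the lit fraction is (1 − 0.862)/2 ≈ 0.069, so 7%.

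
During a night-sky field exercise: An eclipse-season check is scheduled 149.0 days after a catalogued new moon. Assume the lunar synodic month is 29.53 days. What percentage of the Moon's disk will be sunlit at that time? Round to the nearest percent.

149.0/29.53 = 5.046 lunations, so 5 complete cycles and 1.35 d into the next.
Elongation θ = 360° × 1.35/29.53 ≈ 16.5°.
With cos θ = 0.959, the lit fraction is (1 − 0.959)/2 ≈ 0.020, so 2%.

2%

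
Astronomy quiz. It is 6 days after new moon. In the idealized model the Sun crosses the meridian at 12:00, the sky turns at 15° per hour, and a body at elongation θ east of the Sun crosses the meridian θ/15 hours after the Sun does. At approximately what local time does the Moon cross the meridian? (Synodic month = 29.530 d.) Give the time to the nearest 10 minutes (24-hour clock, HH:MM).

Phase angle: θ = 360°·(6 d)/(29.530 d) = 73.1°.
At 15° of sky rotation per hour, 73.1° corresponds to a 4.88 h lag.
12:00 + 4.876 h ≈ 16:53 → 16:50 to the nearest ten minutes.

16:50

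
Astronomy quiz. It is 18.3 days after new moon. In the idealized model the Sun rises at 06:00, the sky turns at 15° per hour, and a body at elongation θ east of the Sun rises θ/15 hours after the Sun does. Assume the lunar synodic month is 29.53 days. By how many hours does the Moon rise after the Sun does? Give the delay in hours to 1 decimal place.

14.9 h

Phase angle: θ = 360°·(18.3 d)/(29.53 d) = 223.1°.
At 15° of sky rotation per hour, 223.1° corresponds to a 14.87 h lag.
So the Moon rises 14.87 h after the Sun.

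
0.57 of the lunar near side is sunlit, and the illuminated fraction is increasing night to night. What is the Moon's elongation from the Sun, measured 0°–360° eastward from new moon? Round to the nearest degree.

cos θ = 1 − 2f = -0.140, giving a principal value of 98.0°.
Before full moon the principal value applies: θ = 98.0°.

98°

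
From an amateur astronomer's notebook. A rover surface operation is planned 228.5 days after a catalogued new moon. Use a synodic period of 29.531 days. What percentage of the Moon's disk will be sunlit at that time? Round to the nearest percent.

Reduce mod P: 228.5 − 7×29.531 = 21.78 d into the current lunation.
The Moon has covered 21.78/29.531 of its cycle, so θ ≈ 360° × 21.78/29.531 = 265.5°.
With cos θ = (-0.078), the lit fraction is (1 − (-0.078))/2 ≈ 0.539, so 54%.

54%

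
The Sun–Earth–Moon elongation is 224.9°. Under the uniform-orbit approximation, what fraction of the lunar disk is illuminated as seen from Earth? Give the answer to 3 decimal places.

f = (1 − cos 224.9°)/2 = (1 − (-0.708))/2 ≈ 0.854.

0.854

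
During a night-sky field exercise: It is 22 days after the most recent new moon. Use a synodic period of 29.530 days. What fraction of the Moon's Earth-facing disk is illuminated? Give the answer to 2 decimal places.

0.52

Elongation θ = 360° × 22/29.530 ≈ 268.2°.
Illuminated fraction = (1 − cos 268.2°)/2 = (1 − (-0.031))/2 ≈ 0.516.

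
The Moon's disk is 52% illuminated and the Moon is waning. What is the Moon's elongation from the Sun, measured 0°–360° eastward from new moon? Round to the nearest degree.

268°

From f = (1 − cos θ)/2: cos θ = 1 − 2×0.52 = -0.040; arccos → 92.3°.
A waning Moon lies in 180°–360°, so θ = 360° − 92.3° = 267.7°.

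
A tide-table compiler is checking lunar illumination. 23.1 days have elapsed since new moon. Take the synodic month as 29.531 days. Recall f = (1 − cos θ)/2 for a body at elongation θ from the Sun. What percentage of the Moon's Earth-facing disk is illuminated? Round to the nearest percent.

40%

The Moon has covered 23.1/29.531 of its cycle, so θ ≈ 360° × 23.1/29.531 = 281.6°.
With cos θ = 0.201, the lit fraction is (1 − 0.201)/2 ≈ 0.399, so 40%.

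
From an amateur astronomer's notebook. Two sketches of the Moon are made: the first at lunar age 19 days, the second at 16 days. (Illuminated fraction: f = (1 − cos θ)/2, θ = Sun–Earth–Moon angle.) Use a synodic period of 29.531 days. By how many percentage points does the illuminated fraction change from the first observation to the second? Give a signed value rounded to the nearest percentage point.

+17 percentage points

θ₁ = 360° × 19/29.531 = 231.6°, f₁ = (1 − cos θ₁)/2 = 0.810.
θ₂ = 360° × 16/29.531 = 195.0°, f₂ = (1 − cos θ₂)/2 = 0.983.
Change = f₂ − f₁ = +0.172 → +17 percentage points.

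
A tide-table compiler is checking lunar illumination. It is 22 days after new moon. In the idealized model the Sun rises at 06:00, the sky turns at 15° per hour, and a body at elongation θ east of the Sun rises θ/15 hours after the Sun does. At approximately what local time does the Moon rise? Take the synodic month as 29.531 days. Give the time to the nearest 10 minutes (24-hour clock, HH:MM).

Phase angle: θ = 360°·(22 d)/(29.531 d) = 268.2°.
At 15° of sky rotation per hour, 268.2° corresponds to a 17.88 h lag.
06:00 + 17.880 h ≈ 23:53 → 23:50 to the nearest ten minutes.

23:50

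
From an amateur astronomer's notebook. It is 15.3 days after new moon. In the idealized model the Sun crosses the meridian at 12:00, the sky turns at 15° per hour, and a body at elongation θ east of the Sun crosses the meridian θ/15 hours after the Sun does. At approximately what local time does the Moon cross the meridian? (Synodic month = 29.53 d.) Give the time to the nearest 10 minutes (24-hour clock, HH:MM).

The Moon has covered 15.3/29.53 of its cycle, so θ ≈ 360° × 15.3/29.53 = 186.5°.
Delay after the Sun = 186.5° / (15°/h) ≈ 12.43 h.
12:00 + 12.435 h ≈ 00:26 → 00:30 to the nearest ten minutes.

00:30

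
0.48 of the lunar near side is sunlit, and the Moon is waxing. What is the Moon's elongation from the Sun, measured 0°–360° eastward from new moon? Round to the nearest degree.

88°

cos θ = 1 − 2f = 0.040, giving a principal value of 87.7°.
Waxing ⇒ before full, so θ = 87.7°.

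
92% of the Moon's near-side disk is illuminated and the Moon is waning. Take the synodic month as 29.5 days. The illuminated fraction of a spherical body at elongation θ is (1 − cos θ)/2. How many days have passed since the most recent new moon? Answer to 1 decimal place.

Invert f = (1 − cos θ)/2 to get cos θ = 1 − 2(0.92) = -0.840, hence θ₀ = arccos -0.840 = 147.1°.
Since the Moon is past full (waning), take the reflex angle: θ = 360° − 147.1° = 212.9°.
That fraction of the synodic month is 212.9/360 × 29.5 d ≈ 17.44 d.

17.4 days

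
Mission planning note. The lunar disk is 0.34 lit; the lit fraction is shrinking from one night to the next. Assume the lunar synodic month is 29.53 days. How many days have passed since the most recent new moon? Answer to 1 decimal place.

Invert f = (1 − cos θ)/2 to get cos θ = 1 − 2(0.34) = 0.320, hence θ₀ = arccos 0.320 = 71.3°.
A waning Moon lies in 180°–360°, so θ = 360° − 71.3° = 288.7°.
That fraction of the synodic month is 288.7/360 × 29.53 d ≈ 23.68 d.

23.7 days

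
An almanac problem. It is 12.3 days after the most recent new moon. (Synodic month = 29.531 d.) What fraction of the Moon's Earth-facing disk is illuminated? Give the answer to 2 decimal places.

0.93

The Moon has covered 12.3/29.531 of its cycle, so θ ≈ 360° × 12.3/29.531 = 149.9°.
With cos θ = (-0.866), the lit fraction is (1 − (-0.866))/2 ≈ 0.933.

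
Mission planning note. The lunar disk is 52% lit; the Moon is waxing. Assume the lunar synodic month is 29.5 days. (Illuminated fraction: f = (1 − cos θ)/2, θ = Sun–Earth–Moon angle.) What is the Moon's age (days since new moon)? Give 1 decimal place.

cos θ = 1 − 2f = -0.040, giving a principal value of 92.3°.
Before full moon the principal value applies: θ = 92.3°.
That fraction of the synodic month is 92.3/360 × 29.5 d ≈ 7.56 d.

7.6 days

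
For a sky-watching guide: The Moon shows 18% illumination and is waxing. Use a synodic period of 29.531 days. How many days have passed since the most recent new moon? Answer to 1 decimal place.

cos θ = 1 − 2f = 0.640, giving a principal value of 50.2°.
Waxing ⇒ before full, so θ = 50.2°.
Age = 29.531 × 50.2°/360° ≈ 4.12 days.

4.1 days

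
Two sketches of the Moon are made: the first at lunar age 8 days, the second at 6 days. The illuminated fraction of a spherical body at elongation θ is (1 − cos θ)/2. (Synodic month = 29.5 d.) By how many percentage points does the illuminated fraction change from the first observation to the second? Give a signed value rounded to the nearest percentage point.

First observation: θ = 360°·8/29.5 = 97.6°, so f = 0.566.
Second observation: θ = 73.2°, f = 0.356.
Δf = 0.356 − 0.566 = -0.211, i.e. -21 pp.

-21 percentage points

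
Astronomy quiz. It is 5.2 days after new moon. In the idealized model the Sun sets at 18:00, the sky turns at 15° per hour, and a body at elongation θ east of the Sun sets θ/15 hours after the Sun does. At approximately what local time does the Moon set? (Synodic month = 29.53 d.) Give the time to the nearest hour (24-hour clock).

Elongation θ = 360° × 5.2/29.53 ≈ 63.4°.
The Moon trails the Sun by θ/15 = 63.4/15 ≈ 4.23 hours.
18:00 + 4.23 h ≈ 22:14 → 22:00 to the nearest hour.

22:00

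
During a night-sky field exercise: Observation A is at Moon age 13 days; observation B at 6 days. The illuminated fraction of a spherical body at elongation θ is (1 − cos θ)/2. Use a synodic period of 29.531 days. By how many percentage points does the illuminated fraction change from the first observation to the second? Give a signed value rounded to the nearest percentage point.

-61 percentage points

First observation: θ = 360°·13/29.531 = 158.5°, so f = 0.965.
Second observation: θ = 73.1°, f = 0.355.
Δf = 0.355 − 0.965 = -0.610, i.e. -61 pp.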